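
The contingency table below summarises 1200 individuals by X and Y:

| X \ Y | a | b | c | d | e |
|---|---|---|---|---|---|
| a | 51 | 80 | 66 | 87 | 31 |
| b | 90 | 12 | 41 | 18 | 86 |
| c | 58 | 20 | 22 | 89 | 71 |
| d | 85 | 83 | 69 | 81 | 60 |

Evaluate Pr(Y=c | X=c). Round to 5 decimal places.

0.08462

Total with X=c: 58 + 20 + 22 + 89 + 71 = 260.
P(Y=c | X=c) = 22/260 = 0.08462.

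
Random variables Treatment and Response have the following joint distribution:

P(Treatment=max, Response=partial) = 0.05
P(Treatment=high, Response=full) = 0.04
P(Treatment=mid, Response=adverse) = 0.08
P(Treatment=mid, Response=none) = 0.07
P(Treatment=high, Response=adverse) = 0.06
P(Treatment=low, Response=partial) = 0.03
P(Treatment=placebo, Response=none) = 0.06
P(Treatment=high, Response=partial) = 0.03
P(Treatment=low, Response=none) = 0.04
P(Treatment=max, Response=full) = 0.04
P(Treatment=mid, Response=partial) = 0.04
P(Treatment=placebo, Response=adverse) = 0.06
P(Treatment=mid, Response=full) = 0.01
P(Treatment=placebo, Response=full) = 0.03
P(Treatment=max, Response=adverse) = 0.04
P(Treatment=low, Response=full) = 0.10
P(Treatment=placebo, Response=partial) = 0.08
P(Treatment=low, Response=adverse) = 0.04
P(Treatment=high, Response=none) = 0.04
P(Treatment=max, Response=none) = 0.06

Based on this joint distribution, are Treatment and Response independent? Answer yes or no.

no

P(Treatment=low) = 0.21 and P(Response=full) = 0.22, so their product is 0.0462, but P(Treatment=low, Response=full) = 0.10. Since these differ, Treatment and Response are not independent.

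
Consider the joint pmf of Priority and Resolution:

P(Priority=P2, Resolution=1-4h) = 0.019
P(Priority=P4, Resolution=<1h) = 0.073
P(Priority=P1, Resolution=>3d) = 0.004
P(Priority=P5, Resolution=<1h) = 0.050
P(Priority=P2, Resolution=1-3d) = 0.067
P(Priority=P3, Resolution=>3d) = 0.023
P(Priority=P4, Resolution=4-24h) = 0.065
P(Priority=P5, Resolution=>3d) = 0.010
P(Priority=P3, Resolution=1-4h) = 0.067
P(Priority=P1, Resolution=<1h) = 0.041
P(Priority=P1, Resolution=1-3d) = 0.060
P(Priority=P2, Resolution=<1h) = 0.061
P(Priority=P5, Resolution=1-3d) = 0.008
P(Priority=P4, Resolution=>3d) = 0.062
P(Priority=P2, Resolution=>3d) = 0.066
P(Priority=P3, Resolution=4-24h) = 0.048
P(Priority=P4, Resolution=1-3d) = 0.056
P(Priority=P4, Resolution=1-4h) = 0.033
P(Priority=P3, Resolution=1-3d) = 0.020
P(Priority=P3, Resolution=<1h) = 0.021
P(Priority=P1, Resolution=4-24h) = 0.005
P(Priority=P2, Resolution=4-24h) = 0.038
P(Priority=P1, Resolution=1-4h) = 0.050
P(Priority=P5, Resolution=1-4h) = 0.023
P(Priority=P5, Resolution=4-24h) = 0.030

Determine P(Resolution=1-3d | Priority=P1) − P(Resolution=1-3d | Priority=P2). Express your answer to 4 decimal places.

P(Priority=P1) = 0.041 + 0.050 + 0.005 + 0.060 + 0.004 = 0.160; P(Resolution=1-3d | Priority=P1) = 0.060/0.160 = 0.37500.
P(Priority=P2) = 0.061 + 0.019 + 0.038 + 0.067 + 0.066 = 0.251; P(Resolution=1-3d | Priority=P2) = 0.067/0.251 = 0.26693.
Difference = 0.1081.

0.1081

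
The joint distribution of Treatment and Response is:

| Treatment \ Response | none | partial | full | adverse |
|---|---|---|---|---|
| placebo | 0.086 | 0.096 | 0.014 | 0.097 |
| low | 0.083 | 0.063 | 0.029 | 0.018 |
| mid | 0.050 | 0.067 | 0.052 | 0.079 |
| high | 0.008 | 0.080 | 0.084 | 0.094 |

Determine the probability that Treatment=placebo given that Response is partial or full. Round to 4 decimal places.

P(Response=partial) = 0.096 + 0.063 + 0.067 + 0.080 = 0.306.
P(Response=full) = 0.014 + 0.029 + 0.052 + 0.084 = 0.179.
P(Response ∈ {partial, full}) = 0.306 + 0.179 = 0.485; P(Treatment=placebo, Response ∈ {partial, full}) = 0.096 + 0.014 = 0.110.
P(Treatment=placebo | Response ∈ {partial, full}) = 0.110/0.485 = 0.2268.

0.2268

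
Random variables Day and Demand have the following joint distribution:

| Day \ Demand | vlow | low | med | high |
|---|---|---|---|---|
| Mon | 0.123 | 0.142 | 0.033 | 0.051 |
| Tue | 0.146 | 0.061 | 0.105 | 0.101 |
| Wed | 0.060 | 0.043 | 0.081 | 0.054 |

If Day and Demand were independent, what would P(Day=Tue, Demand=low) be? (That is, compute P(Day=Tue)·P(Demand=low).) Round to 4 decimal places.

0.1016

P(Day=Tue) = 0.146 + 0.061 + 0.105 + 0.101 = 0.413.
P(Demand=low) = 0.142 + 0.061 + 0.043 = 0.246.
Product: 0.413 × 0.246 = 0.1016.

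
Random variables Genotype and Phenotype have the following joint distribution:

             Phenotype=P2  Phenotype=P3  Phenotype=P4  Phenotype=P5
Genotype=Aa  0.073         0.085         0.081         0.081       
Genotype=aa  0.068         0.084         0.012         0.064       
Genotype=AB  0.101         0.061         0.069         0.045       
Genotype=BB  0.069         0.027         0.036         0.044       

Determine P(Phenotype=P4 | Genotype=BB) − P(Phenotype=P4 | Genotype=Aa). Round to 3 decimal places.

P(Genotype=BB) = 0.069 + 0.027 + 0.036 + 0.044 = 0.176; P(Phenotype=P4 | Genotype=BB) = 0.036/0.176 = 0.2045.
P(Genotype=Aa) = 0.073 + 0.085 + 0.081 + 0.081 = 0.320; P(Phenotype=P4 | Genotype=Aa) = 0.081/0.320 = 0.2531.
Difference = -0.049.

-0.049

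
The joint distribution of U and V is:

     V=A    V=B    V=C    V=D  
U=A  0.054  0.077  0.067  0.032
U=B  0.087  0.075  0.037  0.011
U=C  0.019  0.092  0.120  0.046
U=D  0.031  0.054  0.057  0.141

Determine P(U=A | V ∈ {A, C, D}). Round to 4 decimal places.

0.2179

P(V=A) = 0.054 + 0.087 + 0.019 + 0.031 = 0.191.
P(V=C) = 0.067 + 0.037 + 0.120 + 0.057 = 0.281.
P(V=D) = 0.032 + 0.011 + 0.046 + 0.141 = 0.230.
P(V ∈ {A, C, D}) = 0.191 + 0.281 + 0.230 = 0.702; P(U=A, V ∈ {A, C, D}) = 0.054 + 0.067 + 0.032 = 0.153.
P(U=A | V ∈ {A, C, D}) = 0.153/0.702 = 0.2179.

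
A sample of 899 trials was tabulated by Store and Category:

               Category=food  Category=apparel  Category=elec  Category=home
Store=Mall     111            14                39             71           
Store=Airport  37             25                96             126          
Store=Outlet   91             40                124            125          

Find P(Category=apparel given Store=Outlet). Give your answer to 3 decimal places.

0.105

Total with Store=Outlet: 91 + 40 + 124 + 125 = 380.
P(Category=apparel | Store=Outlet) = 40/380 = 0.105.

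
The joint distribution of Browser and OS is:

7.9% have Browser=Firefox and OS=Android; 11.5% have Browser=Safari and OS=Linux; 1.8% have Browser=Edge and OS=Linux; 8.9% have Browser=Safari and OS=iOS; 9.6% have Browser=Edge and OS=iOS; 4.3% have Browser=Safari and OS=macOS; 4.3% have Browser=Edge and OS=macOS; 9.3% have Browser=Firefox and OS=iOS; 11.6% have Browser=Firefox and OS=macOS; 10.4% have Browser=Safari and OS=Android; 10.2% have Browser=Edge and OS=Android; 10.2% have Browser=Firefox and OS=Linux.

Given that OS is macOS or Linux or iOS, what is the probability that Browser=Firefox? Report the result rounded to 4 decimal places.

P(OS=macOS) = 0.116 + 0.043 + 0.043 = 0.202.
P(OS=Linux) = 0.102 + 0.115 + 0.018 = 0.235.
P(OS=iOS) = 0.093 + 0.089 + 0.096 = 0.278.
P(OS ∈ {macOS, Linux, iOS}) = 0.202 + 0.235 + 0.278 = 0.715; P(Browser=Firefox, OS ∈ {macOS, Linux, iOS}) = 0.116 + 0.102 + 0.093 = 0.311.
P(Browser=Firefox | OS ∈ {macOS, Linux, iOS}) = 0.311/0.715 = 0.4350.

0.4350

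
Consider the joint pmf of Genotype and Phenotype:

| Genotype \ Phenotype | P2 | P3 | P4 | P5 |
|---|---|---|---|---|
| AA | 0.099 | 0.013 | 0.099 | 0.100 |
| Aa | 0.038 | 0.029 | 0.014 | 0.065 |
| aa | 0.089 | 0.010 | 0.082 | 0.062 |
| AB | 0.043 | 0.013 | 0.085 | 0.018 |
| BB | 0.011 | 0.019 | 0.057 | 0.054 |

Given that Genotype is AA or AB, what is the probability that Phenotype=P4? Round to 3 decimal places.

P(Genotype=AA) = 0.099 + 0.013 + 0.099 + 0.100 = 0.311.
P(Genotype=AB) = 0.043 + 0.013 + 0.085 + 0.018 = 0.159.
P(Genotype ∈ {AA, AB}) = 0.311 + 0.159 = 0.470; P(Phenotype=P4, Genotype ∈ {AA, AB}) = 0.099 + 0.085 = 0.184.
P(Phenotype=P4 | Genotype ∈ {AA, AB}) = 0.184/0.470 = 0.391.

0.391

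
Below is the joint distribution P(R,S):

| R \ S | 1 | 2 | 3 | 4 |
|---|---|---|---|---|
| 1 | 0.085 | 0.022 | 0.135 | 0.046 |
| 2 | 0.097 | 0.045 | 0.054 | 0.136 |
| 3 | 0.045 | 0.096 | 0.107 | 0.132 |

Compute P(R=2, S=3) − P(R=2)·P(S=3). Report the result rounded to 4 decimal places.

P(R=2) = 0.097 + 0.045 + 0.054 + 0.136 = 0.332.
P(S=3) = 0.135 + 0.054 + 0.107 = 0.296.
P(R=2, S=3) − P(R=2)P(S=3) = 0.054 − 0.332×0.296 = -0.0443.

-0.0443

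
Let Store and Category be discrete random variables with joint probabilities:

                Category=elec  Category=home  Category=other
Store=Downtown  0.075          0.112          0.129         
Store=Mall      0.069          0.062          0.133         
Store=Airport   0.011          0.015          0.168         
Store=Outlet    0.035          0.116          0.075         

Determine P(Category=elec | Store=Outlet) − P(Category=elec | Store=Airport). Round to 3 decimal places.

P(Store=Outlet) = 0.035 + 0.116 + 0.075 = 0.226; P(Category=elec | Store=Outlet) = 0.035/0.226 = 0.1549.
P(Store=Airport) = 0.011 + 0.015 + 0.168 = 0.194; P(Category=elec | Store=Airport) = 0.011/0.194 = 0.0567.
Difference = 0.098.

0.098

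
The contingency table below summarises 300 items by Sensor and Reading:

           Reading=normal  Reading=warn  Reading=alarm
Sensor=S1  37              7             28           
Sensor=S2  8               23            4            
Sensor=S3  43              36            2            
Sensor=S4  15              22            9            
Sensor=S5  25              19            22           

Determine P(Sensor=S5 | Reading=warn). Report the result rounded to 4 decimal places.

Total with Reading=warn: 7 + 23 + 36 + 22 + 19 = 107.
P(Sensor=S5 | Reading=warn) = 19/107 = 0.1776.

0.1776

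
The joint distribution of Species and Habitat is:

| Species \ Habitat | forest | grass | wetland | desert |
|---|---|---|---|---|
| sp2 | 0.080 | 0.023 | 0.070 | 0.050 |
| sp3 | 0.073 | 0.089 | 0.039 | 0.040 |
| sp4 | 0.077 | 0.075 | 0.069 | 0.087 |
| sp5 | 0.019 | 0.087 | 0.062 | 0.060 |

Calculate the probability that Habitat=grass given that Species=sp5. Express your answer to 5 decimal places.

0.38158

P(Species=sp5) = 0.019 + 0.087 + 0.062 + 0.060 = 0.228.
P(Habitat=grass | Species=sp5) = 0.087/0.228 = 0.38158.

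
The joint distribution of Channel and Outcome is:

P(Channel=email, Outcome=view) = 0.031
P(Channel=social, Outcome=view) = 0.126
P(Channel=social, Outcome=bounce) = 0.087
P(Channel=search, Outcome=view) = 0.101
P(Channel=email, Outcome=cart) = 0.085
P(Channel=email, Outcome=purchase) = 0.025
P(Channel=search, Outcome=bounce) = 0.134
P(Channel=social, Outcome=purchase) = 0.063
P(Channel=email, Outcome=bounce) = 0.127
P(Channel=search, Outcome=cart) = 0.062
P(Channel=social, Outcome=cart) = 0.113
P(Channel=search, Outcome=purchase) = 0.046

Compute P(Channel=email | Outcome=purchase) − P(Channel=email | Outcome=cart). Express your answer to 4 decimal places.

-0.1404

P(Outcome=purchase) = 0.025 + 0.046 + 0.063 = 0.134; P(Channel=email | Outcome=purchase) = 0.025/0.134 = 0.18657.
P(Outcome=cart) = 0.085 + 0.062 + 0.113 = 0.260; P(Channel=email | Outcome=cart) = 0.085/0.260 = 0.32692.
Difference = -0.1404.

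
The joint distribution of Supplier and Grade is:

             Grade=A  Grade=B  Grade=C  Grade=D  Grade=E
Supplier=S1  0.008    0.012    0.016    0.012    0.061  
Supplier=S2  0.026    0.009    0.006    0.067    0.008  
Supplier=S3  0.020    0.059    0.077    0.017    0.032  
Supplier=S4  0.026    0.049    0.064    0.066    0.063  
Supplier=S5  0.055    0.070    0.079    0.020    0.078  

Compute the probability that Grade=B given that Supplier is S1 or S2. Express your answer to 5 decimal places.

0.09333

P(Supplier=S1) = 0.008 + 0.012 + 0.016 + 0.012 + 0.061 = 0.109.
P(Supplier=S2) = 0.026 + 0.009 + 0.006 + 0.067 + 0.008 = 0.116.
P(Supplier ∈ {S1, S2}) = 0.109 + 0.116 = 0.225; P(Grade=B, Supplier ∈ {S1, S2}) = 0.012 + 0.009 = 0.021.
P(Grade=B | Supplier ∈ {S1, S2}) = 0.021/0.225 = 0.09333.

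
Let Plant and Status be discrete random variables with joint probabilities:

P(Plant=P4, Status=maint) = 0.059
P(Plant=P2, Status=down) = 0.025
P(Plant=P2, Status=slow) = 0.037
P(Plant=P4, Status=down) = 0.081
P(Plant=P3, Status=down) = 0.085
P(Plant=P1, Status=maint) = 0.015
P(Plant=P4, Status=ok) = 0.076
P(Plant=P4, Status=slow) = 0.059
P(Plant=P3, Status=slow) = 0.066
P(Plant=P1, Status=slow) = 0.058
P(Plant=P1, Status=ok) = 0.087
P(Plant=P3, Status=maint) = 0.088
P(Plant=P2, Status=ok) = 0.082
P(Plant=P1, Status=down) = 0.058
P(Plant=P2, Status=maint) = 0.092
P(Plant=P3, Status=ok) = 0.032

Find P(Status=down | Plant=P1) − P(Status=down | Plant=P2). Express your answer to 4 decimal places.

P(Plant=P1) = 0.087 + 0.058 + 0.058 + 0.015 = 0.218; P(Status=down | Plant=P1) = 0.058/0.218 = 0.26606.
P(Plant=P2) = 0.082 + 0.037 + 0.025 + 0.092 = 0.236; P(Status=down | Plant=P2) = 0.025/0.236 = 0.10593.
Difference = 0.1601.

0.1601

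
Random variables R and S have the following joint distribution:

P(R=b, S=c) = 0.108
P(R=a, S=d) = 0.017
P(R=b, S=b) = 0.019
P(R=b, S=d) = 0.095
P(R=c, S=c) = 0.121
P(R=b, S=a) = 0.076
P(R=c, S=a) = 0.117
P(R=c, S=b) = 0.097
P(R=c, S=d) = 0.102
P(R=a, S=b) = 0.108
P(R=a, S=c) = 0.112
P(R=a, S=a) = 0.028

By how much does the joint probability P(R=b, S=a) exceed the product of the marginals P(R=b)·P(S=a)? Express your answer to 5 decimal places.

P(R=b) = 0.076 + 0.019 + 0.108 + 0.095 = 0.298.
P(S=a) = 0.028 + 0.076 + 0.117 = 0.221.
P(R=b, S=a) − P(R=b)P(S=a) = 0.076 − 0.298×0.221 = 0.01014.

0.01014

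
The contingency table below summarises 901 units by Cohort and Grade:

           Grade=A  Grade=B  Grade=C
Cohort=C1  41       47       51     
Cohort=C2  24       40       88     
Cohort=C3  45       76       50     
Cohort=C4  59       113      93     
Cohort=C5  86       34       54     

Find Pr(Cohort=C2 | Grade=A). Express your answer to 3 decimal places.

0.094

Total with Grade=A: 41 + 24 + 45 + 59 + 86 = 255.
P(Cohort=C2 | Grade=A) = 24/255 = 0.094.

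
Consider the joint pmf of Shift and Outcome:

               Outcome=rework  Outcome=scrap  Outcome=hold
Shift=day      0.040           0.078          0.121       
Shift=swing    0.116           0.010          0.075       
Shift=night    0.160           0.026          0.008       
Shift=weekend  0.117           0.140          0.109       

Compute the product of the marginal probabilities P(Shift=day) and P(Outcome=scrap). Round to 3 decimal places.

0.061

P(Shift=day) = 0.040 + 0.078 + 0.121 = 0.239.
P(Outcome=scrap) = 0.078 + 0.010 + 0.026 + 0.140 = 0.254.
Product: 0.239 × 0.254 = 0.061.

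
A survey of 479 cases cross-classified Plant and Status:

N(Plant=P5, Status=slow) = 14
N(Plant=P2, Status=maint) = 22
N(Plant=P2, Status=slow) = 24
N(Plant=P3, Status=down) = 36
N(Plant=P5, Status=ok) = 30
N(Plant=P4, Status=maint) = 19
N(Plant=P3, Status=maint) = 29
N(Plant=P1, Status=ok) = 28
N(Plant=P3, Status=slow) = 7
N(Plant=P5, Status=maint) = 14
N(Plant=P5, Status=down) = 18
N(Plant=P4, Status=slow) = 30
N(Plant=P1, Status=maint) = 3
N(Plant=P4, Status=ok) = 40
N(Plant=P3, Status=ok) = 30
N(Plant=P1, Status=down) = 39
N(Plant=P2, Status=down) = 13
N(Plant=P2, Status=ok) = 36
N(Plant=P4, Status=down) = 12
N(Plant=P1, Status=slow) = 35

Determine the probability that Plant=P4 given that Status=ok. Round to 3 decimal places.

0.244

Total with Status=ok: 28 + 36 + 30 + 40 + 30 = 164.
P(Plant=P4 | Status=ok) = 40/164 = 0.244.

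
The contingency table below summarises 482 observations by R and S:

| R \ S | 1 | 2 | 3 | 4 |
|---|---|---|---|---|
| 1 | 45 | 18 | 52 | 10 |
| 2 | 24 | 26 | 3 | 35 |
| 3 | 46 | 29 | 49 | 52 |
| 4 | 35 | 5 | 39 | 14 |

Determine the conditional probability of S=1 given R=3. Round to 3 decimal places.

0.261

Total with R=3: 46 + 29 + 49 + 52 = 176.
P(S=1 | R=3) = 46/176 = 0.261.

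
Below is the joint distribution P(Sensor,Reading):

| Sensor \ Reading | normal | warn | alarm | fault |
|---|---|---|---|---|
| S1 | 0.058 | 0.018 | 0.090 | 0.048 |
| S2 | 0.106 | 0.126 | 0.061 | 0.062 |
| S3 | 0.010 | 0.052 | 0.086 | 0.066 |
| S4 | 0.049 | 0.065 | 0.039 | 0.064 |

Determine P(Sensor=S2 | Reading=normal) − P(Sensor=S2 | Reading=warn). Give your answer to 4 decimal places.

-0.0074

P(Reading=normal) = 0.058 + 0.106 + 0.010 + 0.049 = 0.223; P(Sensor=S2 | Reading=normal) = 0.106/0.223 = 0.47534.
P(Reading=warn) = 0.018 + 0.126 + 0.052 + 0.065 = 0.261; P(Sensor=S2 | Reading=warn) = 0.126/0.261 = 0.48276.
Difference = -0.0074.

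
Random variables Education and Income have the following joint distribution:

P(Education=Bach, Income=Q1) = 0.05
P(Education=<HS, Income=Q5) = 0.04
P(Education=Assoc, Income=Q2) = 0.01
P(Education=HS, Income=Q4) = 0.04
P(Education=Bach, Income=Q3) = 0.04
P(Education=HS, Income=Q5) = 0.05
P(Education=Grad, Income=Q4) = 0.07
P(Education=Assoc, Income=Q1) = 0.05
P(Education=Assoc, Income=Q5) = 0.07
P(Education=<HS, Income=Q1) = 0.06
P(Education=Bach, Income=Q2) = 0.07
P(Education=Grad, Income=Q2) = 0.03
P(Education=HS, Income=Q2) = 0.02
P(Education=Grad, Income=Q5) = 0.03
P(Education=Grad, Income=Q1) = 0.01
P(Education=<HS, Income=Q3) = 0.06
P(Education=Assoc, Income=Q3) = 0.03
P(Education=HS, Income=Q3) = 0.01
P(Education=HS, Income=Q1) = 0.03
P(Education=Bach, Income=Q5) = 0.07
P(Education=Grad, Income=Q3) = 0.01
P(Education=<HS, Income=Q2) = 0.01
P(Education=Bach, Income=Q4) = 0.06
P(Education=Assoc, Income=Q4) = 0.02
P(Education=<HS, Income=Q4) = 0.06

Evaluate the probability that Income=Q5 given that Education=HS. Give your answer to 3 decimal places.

P(Education=HS) = 0.03 + 0.02 + 0.01 + 0.04 + 0.05 = 0.15.
P(Income=Q5 | Education=HS) = 0.05/0.15 = 0.333.

0.333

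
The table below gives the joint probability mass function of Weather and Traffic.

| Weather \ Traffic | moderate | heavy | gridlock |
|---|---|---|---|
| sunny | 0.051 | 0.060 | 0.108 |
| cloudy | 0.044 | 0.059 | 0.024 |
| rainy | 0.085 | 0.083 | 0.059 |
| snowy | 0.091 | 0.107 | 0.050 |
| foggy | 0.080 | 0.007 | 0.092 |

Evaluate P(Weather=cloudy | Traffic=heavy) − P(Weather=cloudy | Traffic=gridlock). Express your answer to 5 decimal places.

0.11464

P(Traffic=heavy) = 0.060 + 0.059 + 0.083 + 0.107 + 0.007 = 0.316; P(Weather=cloudy | Traffic=heavy) = 0.059/0.316 = 0.186709.
P(Traffic=gridlock) = 0.108 + 0.024 + 0.059 + 0.050 + 0.092 = 0.333; P(Weather=cloudy | Traffic=gridlock) = 0.024/0.333 = 0.072072.
Difference = 0.11464.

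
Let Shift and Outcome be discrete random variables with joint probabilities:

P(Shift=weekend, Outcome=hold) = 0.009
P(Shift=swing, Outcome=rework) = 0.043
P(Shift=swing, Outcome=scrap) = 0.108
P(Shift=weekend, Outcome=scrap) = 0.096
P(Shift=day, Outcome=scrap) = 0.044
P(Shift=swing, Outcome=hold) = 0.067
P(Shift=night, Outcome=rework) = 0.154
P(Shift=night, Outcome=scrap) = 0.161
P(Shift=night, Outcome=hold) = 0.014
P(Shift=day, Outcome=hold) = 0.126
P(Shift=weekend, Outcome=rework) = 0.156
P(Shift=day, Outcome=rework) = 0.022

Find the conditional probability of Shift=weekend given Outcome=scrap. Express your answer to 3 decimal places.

P(Outcome=scrap) = 0.044 + 0.108 + 0.161 + 0.096 = 0.409.
P(Shift=weekend | Outcome=scrap) = 0.096/0.409 = 0.235.

0.235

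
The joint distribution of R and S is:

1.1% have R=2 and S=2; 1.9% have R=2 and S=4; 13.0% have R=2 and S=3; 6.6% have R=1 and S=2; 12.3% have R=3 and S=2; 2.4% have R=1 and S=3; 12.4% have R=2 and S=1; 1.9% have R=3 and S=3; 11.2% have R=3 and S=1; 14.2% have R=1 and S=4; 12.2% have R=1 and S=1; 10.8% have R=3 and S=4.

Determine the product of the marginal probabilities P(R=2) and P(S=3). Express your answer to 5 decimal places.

0.04913

P(R=2) = 0.124 + 0.011 + 0.130 + 0.019 = 0.284.
P(S=3) = 0.024 + 0.130 + 0.019 = 0.173.
Product: 0.284 × 0.173 = 0.04913.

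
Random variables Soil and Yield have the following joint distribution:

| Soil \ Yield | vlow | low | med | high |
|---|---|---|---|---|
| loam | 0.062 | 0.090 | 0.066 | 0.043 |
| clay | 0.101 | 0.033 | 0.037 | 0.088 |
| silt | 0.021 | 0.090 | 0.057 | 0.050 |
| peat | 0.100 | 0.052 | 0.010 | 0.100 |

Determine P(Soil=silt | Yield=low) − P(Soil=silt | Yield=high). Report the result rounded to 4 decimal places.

0.1617

P(Yield=low) = 0.090 + 0.033 + 0.090 + 0.052 = 0.265; P(Soil=silt | Yield=low) = 0.090/0.265 = 0.33962.
P(Yield=high) = 0.043 + 0.088 + 0.050 + 0.100 = 0.281; P(Soil=silt | Yield=high) = 0.050/0.281 = 0.17794.
Difference = 0.1617.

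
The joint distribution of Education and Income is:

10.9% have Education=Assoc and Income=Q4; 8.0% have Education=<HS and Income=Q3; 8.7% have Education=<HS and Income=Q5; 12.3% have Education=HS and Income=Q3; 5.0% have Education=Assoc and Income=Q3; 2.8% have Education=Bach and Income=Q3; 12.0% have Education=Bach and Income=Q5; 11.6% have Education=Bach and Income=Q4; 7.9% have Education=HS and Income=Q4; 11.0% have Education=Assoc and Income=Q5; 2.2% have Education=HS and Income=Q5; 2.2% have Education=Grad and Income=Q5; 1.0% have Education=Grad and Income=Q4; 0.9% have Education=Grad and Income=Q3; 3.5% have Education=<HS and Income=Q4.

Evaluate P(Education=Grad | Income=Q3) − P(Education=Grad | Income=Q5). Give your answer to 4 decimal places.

P(Income=Q3) = 0.080 + 0.123 + 0.050 + 0.028 + 0.009 = 0.290; P(Education=Grad | Income=Q3) = 0.009/0.290 = 0.03103.
P(Income=Q5) = 0.087 + 0.022 + 0.110 + 0.120 + 0.022 = 0.361; P(Education=Grad | Income=Q5) = 0.022/0.361 = 0.06094.
Difference = -0.0299.

-0.0299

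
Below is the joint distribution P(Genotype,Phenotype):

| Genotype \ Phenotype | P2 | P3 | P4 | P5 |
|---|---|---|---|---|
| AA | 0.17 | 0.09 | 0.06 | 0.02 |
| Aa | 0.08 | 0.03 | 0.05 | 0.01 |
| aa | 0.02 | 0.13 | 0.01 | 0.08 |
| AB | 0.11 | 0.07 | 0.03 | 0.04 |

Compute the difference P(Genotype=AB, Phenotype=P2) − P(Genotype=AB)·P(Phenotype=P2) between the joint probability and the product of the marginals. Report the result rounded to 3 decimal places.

P(Genotype=AB) = 0.11 + 0.07 + 0.03 + 0.04 = 0.25.
P(Phenotype=P2) = 0.17 + 0.08 + 0.02 + 0.11 = 0.38.
P(Genotype=AB, Phenotype=P2) − P(Genotype=AB)P(Phenotype=P2) = 0.11 − 0.25×0.38 = 0.015.

0.015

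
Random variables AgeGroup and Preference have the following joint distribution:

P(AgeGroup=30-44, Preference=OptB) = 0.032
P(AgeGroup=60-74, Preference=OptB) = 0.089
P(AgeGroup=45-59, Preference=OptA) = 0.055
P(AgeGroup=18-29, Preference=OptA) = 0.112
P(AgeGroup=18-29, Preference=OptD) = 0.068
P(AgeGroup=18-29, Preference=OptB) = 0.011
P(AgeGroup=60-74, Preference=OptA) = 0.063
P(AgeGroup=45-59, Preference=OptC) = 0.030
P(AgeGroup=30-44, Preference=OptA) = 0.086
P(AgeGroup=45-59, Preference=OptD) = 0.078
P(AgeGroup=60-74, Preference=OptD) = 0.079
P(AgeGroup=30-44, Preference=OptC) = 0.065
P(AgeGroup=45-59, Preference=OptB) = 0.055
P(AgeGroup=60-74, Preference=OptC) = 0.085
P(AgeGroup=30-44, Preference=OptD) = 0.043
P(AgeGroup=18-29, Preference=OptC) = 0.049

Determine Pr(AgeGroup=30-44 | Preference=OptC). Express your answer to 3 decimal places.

P(Preference=OptC) = 0.049 + 0.065 + 0.030 + 0.085 = 0.229.
P(AgeGroup=30-44 | Preference=OptC) = 0.065/0.229 = 0.284.

0.284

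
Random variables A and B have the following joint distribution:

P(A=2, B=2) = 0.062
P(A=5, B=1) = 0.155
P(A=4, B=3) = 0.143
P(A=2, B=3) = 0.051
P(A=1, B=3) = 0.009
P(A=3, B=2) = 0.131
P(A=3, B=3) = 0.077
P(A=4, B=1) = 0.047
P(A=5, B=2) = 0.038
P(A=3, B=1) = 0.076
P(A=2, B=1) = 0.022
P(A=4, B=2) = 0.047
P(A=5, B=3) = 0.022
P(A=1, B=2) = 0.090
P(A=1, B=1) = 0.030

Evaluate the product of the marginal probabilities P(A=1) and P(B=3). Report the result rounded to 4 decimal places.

0.0390

P(A=1) = 0.030 + 0.090 + 0.009 = 0.129.
P(B=3) = 0.009 + 0.051 + 0.077 + 0.143 + 0.022 = 0.302.
Product: 0.129 × 0.302 = 0.0390.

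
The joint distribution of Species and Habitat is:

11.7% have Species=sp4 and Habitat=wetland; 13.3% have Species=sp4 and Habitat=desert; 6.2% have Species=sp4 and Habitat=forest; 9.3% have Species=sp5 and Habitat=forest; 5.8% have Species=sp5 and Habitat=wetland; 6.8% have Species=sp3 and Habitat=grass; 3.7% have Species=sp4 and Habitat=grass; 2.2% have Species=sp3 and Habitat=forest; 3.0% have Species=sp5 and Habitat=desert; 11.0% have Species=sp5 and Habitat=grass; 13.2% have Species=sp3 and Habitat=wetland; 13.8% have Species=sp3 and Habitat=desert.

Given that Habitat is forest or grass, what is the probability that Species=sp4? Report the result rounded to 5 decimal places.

P(Habitat=forest) = 0.022 + 0.062 + 0.093 = 0.177.
P(Habitat=grass) = 0.068 + 0.037 + 0.110 = 0.215.
P(Habitat ∈ {forest, grass}) = 0.177 + 0.215 = 0.392; P(Species=sp4, Habitat ∈ {forest, grass}) = 0.062 + 0.037 = 0.099.
P(Species=sp4 | Habitat ∈ {forest, grass}) = 0.099/0.392 = 0.25255.

0.25255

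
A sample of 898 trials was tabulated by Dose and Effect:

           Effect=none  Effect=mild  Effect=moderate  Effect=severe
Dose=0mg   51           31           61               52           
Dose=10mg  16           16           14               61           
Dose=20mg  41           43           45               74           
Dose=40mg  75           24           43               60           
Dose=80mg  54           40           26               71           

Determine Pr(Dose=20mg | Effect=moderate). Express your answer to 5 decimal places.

Total with Effect=moderate: 61 + 14 + 45 + 43 + 26 = 189.
P(Dose=20mg | Effect=moderate) = 45/189 = 0.23810.

0.23810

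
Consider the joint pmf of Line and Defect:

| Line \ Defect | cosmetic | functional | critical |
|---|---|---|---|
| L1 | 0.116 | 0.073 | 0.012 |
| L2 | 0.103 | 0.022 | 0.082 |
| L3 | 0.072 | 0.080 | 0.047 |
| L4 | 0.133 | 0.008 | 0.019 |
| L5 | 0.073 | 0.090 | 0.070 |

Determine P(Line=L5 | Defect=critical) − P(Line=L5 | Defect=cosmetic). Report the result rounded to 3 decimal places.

0.157

P(Defect=critical) = 0.012 + 0.082 + 0.047 + 0.019 + 0.070 = 0.230; P(Line=L5 | Defect=critical) = 0.070/0.230 = 0.3043.
P(Defect=cosmetic) = 0.116 + 0.103 + 0.072 + 0.133 + 0.073 = 0.497; P(Line=L5 | Defect=cosmetic) = 0.073/0.497 = 0.1469.
Difference = 0.157.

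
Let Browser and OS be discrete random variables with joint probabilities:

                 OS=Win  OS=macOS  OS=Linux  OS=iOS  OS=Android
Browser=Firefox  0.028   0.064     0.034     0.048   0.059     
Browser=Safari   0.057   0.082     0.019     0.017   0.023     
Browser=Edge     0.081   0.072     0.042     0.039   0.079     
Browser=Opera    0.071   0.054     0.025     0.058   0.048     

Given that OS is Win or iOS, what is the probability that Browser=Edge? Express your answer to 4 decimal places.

0.3008

P(OS=Win) = 0.028 + 0.057 + 0.081 + 0.071 = 0.237.
P(OS=iOS) = 0.048 + 0.017 + 0.039 + 0.058 = 0.162.
P(OS ∈ {Win, iOS}) = 0.237 + 0.162 = 0.399; P(Browser=Edge, OS ∈ {Win, iOS}) = 0.081 + 0.039 = 0.120.
P(Browser=Edge | OS ∈ {Win, iOS}) = 0.120/0.399 = 0.3008.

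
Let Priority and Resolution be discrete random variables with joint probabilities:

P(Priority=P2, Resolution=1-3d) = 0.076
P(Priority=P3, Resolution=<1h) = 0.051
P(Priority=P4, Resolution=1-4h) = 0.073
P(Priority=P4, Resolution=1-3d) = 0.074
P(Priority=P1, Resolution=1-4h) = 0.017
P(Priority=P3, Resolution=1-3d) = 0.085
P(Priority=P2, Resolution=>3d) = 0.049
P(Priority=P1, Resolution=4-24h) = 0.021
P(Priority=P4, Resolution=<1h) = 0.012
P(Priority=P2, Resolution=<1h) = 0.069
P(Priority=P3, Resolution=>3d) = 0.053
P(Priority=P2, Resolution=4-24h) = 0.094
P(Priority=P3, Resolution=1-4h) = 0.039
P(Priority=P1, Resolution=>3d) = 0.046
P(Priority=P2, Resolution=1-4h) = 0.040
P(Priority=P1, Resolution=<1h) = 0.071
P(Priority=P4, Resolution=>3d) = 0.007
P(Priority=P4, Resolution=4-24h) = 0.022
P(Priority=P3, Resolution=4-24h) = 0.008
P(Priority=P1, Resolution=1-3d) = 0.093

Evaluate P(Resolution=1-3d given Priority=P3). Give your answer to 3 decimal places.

P(Priority=P3) = 0.051 + 0.039 + 0.008 + 0.085 + 0.053 = 0.236.
P(Resolution=1-3d | Priority=P3) = 0.085/0.236 = 0.360.

0.360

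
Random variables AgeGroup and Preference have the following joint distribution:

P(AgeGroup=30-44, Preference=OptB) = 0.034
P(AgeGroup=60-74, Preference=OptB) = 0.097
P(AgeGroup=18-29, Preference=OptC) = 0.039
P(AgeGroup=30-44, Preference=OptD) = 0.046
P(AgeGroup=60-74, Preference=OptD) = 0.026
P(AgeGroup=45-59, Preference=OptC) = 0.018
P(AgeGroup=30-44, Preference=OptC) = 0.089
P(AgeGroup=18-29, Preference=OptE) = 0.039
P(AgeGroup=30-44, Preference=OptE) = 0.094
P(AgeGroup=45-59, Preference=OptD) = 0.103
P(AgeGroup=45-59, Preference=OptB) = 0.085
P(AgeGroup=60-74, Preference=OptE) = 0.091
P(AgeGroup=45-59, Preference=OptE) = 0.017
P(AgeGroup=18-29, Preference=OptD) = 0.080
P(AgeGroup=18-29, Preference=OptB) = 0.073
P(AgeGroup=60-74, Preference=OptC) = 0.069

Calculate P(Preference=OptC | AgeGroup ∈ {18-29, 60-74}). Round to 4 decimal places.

P(AgeGroup=18-29) = 0.073 + 0.039 + 0.080 + 0.039 = 0.231.
P(AgeGroup=60-74) = 0.097 + 0.069 + 0.026 + 0.091 = 0.283.
P(AgeGroup ∈ {18-29, 60-74}) = 0.231 + 0.283 = 0.514; P(Preference=OptC, AgeGroup ∈ {18-29, 60-74}) = 0.039 + 0.069 = 0.108.
P(Preference=OptC | AgeGroup ∈ {18-29, 60-74}) = 0.108/0.514 = 0.2101.

0.2101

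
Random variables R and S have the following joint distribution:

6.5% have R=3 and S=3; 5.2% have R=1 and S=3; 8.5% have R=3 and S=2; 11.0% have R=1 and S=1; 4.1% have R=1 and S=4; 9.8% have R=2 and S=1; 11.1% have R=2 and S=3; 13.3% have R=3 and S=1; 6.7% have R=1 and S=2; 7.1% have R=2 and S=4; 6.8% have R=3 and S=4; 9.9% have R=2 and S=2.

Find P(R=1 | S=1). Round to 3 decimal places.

P(S=1) = 0.110 + 0.098 + 0.133 = 0.341.
P(R=1 | S=1) = 0.110/0.341 = 0.323.

0.323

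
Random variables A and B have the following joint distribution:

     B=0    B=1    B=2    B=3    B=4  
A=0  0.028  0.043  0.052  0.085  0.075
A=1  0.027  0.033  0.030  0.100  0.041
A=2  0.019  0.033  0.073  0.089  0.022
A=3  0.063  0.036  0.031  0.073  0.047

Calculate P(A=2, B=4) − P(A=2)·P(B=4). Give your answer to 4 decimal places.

P(A=2) = 0.019 + 0.033 + 0.073 + 0.089 + 0.022 = 0.236.
P(B=4) = 0.075 + 0.041 + 0.022 + 0.047 = 0.185.
P(A=2, B=4) − P(A=2)P(B=4) = 0.022 − 0.236×0.185 = -0.0217.

-0.0217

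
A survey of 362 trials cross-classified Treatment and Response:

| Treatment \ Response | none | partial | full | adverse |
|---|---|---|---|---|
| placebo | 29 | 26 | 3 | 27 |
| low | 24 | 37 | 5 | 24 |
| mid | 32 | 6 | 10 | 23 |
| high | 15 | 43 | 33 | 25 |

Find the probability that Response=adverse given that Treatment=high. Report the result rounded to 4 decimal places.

0.2155

Total with Treatment=high: 15 + 43 + 33 + 25 = 116.
P(Response=adverse | Treatment=high) = 25/116 = 0.2155.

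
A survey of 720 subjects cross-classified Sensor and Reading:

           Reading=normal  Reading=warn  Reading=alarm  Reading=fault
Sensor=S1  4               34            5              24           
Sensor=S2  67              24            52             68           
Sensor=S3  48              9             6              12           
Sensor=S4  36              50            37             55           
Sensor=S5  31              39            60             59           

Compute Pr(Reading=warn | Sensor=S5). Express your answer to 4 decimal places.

Total with Sensor=S5: 31 + 39 + 60 + 59 = 189.
P(Reading=warn | Sensor=S5) = 39/189 = 0.2063.

0.2063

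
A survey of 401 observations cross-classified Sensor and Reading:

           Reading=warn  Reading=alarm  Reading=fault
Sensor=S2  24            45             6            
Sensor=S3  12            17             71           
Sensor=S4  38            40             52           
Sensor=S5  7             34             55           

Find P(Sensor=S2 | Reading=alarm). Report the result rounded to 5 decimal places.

Total with Reading=alarm: 45 + 17 + 40 + 34 = 136.
P(Sensor=S2 | Reading=alarm) = 45/136 = 0.33088.

0.33088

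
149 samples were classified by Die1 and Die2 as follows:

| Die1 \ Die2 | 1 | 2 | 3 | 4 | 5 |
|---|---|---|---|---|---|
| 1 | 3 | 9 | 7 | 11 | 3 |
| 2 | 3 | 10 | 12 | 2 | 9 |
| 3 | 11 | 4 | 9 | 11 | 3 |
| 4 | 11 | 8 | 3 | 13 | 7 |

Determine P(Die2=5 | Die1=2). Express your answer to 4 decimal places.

0.2500

Total with Die1=2: 3 + 10 + 12 + 2 + 9 = 36.
P(Die2=5 | Die1=2) = 9/36 = 0.2500.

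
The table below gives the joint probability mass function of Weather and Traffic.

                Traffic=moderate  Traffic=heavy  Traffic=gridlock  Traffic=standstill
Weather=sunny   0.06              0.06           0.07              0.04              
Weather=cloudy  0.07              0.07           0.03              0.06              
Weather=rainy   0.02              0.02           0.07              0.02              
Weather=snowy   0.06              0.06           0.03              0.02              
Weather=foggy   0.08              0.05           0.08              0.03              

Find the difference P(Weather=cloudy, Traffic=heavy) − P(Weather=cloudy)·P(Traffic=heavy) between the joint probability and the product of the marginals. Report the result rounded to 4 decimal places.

P(Weather=cloudy) = 0.07 + 0.07 + 0.03 + 0.06 = 0.23.
P(Traffic=heavy) = 0.06 + 0.07 + 0.02 + 0.06 + 0.05 = 0.26.
P(Weather=cloudy, Traffic=heavy) − P(Weather=cloudy)P(Traffic=heavy) = 0.07 − 0.23×0.26 = 0.0102.

0.0102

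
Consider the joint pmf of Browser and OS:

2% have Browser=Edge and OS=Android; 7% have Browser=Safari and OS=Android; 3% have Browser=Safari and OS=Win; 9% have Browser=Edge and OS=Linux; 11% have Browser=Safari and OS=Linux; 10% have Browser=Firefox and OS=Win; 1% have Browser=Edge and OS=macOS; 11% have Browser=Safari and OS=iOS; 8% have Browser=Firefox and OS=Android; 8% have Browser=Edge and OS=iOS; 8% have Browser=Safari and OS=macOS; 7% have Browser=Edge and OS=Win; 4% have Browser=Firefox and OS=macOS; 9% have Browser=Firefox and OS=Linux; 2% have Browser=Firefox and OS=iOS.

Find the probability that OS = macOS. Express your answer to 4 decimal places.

P(OS=macOS) = 0.04 + 0.08 + 0.01 = 0.13.

0.1300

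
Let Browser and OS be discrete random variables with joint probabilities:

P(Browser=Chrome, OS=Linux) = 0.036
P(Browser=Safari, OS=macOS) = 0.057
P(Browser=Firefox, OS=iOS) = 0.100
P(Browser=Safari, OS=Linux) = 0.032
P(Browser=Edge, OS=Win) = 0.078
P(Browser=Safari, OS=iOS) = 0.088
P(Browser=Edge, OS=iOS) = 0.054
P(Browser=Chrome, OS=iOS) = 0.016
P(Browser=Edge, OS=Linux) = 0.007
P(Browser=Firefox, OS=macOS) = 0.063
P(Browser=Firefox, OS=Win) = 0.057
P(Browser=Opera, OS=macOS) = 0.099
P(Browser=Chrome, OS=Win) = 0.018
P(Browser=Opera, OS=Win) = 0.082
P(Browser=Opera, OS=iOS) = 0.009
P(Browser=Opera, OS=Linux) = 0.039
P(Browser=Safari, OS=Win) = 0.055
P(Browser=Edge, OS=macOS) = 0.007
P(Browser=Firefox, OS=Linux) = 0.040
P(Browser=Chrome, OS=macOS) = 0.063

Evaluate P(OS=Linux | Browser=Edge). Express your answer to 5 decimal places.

0.04795

P(Browser=Edge) = 0.078 + 0.007 + 0.007 + 0.054 = 0.146.
P(OS=Linux | Browser=Edge) = 0.007/0.146 = 0.04795.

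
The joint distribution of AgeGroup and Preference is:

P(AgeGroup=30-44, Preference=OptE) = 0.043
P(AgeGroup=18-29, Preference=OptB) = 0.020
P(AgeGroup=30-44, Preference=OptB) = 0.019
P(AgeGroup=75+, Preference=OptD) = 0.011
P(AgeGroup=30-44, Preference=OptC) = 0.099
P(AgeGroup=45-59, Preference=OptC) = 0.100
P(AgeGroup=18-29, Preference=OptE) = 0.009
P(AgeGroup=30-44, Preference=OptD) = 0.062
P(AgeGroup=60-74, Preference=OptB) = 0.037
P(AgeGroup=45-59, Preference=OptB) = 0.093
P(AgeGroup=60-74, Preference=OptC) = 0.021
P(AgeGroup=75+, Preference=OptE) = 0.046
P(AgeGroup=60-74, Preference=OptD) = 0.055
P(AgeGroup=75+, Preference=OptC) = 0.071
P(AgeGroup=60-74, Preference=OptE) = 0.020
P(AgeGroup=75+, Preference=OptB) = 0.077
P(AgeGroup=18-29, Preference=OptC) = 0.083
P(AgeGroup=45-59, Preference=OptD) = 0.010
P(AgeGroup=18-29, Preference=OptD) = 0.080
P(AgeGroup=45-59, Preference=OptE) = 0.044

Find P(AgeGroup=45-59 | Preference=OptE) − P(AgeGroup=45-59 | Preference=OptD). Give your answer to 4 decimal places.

0.2257

P(Preference=OptE) = 0.009 + 0.043 + 0.044 + 0.020 + 0.046 = 0.162; P(AgeGroup=45-59 | Preference=OptE) = 0.044/0.162 = 0.27160.
P(Preference=OptD) = 0.080 + 0.062 + 0.010 + 0.055 + 0.011 = 0.218; P(AgeGroup=45-59 | Preference=OptD) = 0.010/0.218 = 0.04587.
Difference = 0.2257.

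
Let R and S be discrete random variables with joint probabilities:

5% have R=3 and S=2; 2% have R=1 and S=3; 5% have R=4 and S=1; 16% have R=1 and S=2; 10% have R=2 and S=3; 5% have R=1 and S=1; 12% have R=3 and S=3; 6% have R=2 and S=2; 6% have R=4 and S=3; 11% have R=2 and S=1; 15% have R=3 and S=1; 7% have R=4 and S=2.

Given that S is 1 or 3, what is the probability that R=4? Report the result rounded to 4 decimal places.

P(S=1) = 0.05 + 0.11 + 0.15 + 0.05 = 0.36.
P(S=3) = 0.02 + 0.10 + 0.12 + 0.06 = 0.30.
P(S ∈ {1, 3}) = 0.36 + 0.30 = 0.66; P(R=4, S ∈ {1, 3}) = 0.05 + 0.06 = 0.11.
P(R=4 | S ∈ {1, 3}) = 0.11/0.66 = 0.1667.

0.1667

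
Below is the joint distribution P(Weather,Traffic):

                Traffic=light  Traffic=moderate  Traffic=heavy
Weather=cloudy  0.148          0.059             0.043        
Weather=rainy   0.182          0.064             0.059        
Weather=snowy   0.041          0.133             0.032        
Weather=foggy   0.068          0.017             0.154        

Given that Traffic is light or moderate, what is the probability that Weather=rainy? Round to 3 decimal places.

P(Traffic=light) = 0.148 + 0.182 + 0.041 + 0.068 = 0.439.
P(Traffic=moderate) = 0.059 + 0.064 + 0.133 + 0.017 = 0.273.
P(Traffic ∈ {light, moderate}) = 0.439 + 0.273 = 0.712; P(Weather=rainy, Traffic ∈ {light, moderate}) = 0.182 + 0.064 = 0.246.
P(Weather=rainy | Traffic ∈ {light, moderate}) = 0.246/0.712 = 0.346.

0.346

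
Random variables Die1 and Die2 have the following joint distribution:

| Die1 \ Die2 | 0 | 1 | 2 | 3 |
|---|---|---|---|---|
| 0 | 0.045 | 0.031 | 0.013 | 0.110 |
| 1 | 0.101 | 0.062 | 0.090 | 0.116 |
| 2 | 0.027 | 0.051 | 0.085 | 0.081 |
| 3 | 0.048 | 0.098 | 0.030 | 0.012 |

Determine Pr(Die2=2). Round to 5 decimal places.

0.21800

P(Die2=2) = 0.013 + 0.090 + 0.085 + 0.030 = 0.218.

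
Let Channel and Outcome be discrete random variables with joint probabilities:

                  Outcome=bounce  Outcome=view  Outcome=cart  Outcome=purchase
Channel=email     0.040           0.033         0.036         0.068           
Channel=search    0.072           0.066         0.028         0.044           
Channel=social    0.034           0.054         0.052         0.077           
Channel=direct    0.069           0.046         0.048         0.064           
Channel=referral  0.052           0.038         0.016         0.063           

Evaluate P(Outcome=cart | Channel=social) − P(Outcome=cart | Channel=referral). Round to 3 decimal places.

P(Channel=social) = 0.034 + 0.054 + 0.052 + 0.077 = 0.217; P(Outcome=cart | Channel=social) = 0.052/0.217 = 0.2396.
P(Channel=referral) = 0.052 + 0.038 + 0.016 + 0.063 = 0.169; P(Outcome=cart | Channel=referral) = 0.016/0.169 = 0.0947.
Difference = 0.145.

0.145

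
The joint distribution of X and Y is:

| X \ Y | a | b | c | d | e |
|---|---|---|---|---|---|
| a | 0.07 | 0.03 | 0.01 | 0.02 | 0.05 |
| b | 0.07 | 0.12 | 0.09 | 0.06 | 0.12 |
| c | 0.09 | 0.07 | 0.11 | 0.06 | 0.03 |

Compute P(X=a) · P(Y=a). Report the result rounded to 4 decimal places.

P(X=a) = 0.07 + 0.03 + 0.01 + 0.02 + 0.05 = 0.18.
P(Y=a) = 0.07 + 0.07 + 0.09 = 0.23.
Product: 0.18 × 0.23 = 0.0414.

0.0414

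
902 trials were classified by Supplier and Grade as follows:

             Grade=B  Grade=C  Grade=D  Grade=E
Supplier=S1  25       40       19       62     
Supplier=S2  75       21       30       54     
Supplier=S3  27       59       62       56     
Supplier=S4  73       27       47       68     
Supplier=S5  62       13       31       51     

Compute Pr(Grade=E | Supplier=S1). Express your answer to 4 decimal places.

0.4247

Total with Supplier=S1: 25 + 40 + 19 + 62 = 146.
P(Grade=E | Supplier=S1) = 62/146 = 0.4247.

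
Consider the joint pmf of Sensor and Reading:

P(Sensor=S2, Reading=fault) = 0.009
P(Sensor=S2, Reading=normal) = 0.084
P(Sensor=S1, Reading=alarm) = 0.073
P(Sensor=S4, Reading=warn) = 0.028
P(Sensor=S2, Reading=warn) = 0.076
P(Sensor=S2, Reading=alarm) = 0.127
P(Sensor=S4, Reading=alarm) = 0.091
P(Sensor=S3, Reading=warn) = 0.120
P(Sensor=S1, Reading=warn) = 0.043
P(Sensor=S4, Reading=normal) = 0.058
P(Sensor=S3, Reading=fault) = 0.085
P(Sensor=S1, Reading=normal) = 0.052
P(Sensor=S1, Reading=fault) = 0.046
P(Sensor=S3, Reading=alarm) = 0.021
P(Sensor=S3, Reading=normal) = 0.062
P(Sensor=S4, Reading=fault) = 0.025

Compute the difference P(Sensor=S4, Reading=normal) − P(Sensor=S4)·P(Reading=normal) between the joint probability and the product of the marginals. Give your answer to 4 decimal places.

0.0063

P(Sensor=S4) = 0.058 + 0.028 + 0.091 + 0.025 = 0.202.
P(Reading=normal) = 0.052 + 0.084 + 0.062 + 0.058 = 0.256.
P(Sensor=S4, Reading=normal) − P(Sensor=S4)P(Reading=normal) = 0.058 − 0.202×0.256 = 0.0063.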